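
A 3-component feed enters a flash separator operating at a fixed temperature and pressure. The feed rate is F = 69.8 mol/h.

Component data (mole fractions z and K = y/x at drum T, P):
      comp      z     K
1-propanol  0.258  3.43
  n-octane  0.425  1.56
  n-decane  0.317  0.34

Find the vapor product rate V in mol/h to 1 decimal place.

Rachford–Rice: g(V/F) = Σ zᵢ(Kᵢ−1)/(1+V/F(Kᵢ−1)) = 0.
Feasibility: ΣzᵢKᵢ = 1.656, Σzᵢ/Kᵢ = 1.280 — both > 1, two phases present.
Iterate (Newton) starting at V/F = 0.52:
  V/F = 0.520: g = 0.1427, g' = -0.697 → V/F = 0.725
  V/F = 0.725: g = -0.0047, g' = -0.775 → V/F = 0.719
Converged at V/F = 0.719.
Then V = V/F·F = 0.7186·69.8 = 50.2 mol/h and L = F − V = 19.6 mol/h.

V = 50.2 mol/h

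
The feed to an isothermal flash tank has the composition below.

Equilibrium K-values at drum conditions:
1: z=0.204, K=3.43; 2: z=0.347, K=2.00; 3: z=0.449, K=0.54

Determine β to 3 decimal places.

β = 0.871

Rachford–Rice: g(β) = Σ zᵢ(Kᵢ−1)/(1+β(Kᵢ−1)) = 0.
Feasibility: ΣzᵢKᵢ = 1.636, Σzᵢ/Kᵢ = 1.064 — both > 1, two phases present.
Newton iteration, β⁰ = 0.5:
  β = 0.500: g = 0.1869, g' = -0.560 → β = 0.834
  β = 0.834: g = 0.0180, g' = -0.485 → β = 0.871
Converged at β = 0.871.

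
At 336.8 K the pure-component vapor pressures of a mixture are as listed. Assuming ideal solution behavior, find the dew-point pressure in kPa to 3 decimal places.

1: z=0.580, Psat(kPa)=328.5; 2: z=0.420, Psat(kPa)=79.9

At the dew point ψ → 1, so Σzᵢ/Kᵢ = 1 with Kᵢ = Pᵢˢᵃᵗ/P ⇒ 1/P = Σzᵢ/Pᵢˢᵃᵗ.
1/P = 0.580/328.5 + 0.420/79.9 = 0.007022 ⇒ P = 142.406 kPa

Pdew = 142.406 kPa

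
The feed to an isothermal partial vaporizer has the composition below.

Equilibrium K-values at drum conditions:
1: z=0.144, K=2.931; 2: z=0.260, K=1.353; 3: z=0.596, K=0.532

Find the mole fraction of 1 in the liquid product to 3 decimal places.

x_1 = 0.111

Rachford–Rice: g(V/F) = Σ zᵢ(Kᵢ−1)/(1+V/F(Kᵢ−1)) = 0.
Check two-phase: ΣzᵢKᵢ = 1.091 > 1 and Σzᵢ/Kᵢ = 1.362 > 1, so g(0) = 0.091 > 0 and g(1) = -0.362 < 0.
Iterate (Newton) starting at V/F = 0.68:
  V/F = 0.680: g = -0.2149, g' = -0.402 → V/F = 0.146
  V/F = 0.146: g = 0.0049, g' = -0.507 → V/F = 0.155
  V/F = 0.155: g = 0.0000, g' = -0.499 → V/F = 0.156
Converged at V/F = 0.156.
Compositions from xᵢ = zᵢ/(1+V/F(Kᵢ−1)), yᵢ = Kᵢxᵢ:
  1: x = 0.111, y = 0.325
  2: x = 0.246, y = 0.333
  3: x = 0.643, y = 0.342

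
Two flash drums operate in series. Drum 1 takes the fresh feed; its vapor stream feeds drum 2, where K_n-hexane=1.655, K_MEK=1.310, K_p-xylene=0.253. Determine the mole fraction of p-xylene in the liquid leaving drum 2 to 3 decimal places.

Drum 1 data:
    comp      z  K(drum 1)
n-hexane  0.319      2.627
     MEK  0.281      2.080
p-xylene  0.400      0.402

Drum 1:
Material balance + equilibrium reduce to Σ zᵢ(Kᵢ−1)/(1+ψ₁(Kᵢ−1)) = 0.
g(0) = ΣzᵢKᵢ − 1 = 0.583 and g(1) = 1 − Σzᵢ/Kᵢ = -0.252, so a root lies in (0, 1).
Iterate (Newton) starting at ψ₁ = 0.49:
  ψ₁ = 0.490: g = 0.1489, g' = -0.688 → ψ₁ = 0.706
Converged at ψ₁ = 0.706.
Drum-1 compositions:
  n-hexane: x = 0.149, y = 0.390
  MEK: x = 0.159, y = 0.332
  p-xylene: x = 0.692, y = 0.278
Drum-2 feed = drum-1 vapor: z₂ = (0.3901, 0.3317, 0.2782).
Drum 2:
Material balance + equilibrium reduce to Σ zᵢ(Kᵢ−1)/(1+ψ₂(Kᵢ−1)) = 0.
Check two-phase: ΣzᵢKᵢ = 1.151 > 1 and Σzᵢ/Kᵢ = 1.589 > 1, so g(0) = 0.151 > 0 and g(1) = -0.589 < 0.
Iterate (Newton) starting at ψ₂ = 0.65:
  ψ₂ = 0.650: g = -0.1392, g' = -0.691 → ψ₂ = 0.449
  ψ₂ = 0.449: g = -0.0248, g' = -0.476 → ψ₂ = 0.396
  ψ₂ = 0.396: g = -0.0009, g' = -0.444 → ψ₂ = 0.395
Converged at ψ₂ = 0.395.
  n-hexane: x = 0.310, y = 0.513
  MEK: x = 0.296, y = 0.387
  p-xylene: x = 0.394, y = 0.100

x_p-xylene (drum 2) = 0.394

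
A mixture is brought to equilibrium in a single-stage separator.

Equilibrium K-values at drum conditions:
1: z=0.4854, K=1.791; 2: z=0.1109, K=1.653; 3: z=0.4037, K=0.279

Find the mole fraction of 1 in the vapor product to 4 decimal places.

y_1 = 0.7030

Material balance + equilibrium reduce to Σ zᵢ(Kᵢ−1)/(1+ψ(Kᵢ−1)) = 0.
Feasibility: ΣzᵢKᵢ = 1.1653, Σzᵢ/Kᵢ = 1.7851 — both > 1, two phases present.
Newton–Raphson from ψ = 0.5:
  ψ = 0.5000: g = -0.12542, g' = -0.6960 → ψ = 0.3198
  ψ = 0.3198: g = -0.01195, g' = -0.5803 → ψ = 0.2992
  ψ = 0.2992: g = -0.00008, g' = -0.5729 → ψ = 0.2991
Converged at ψ = 0.2991.
Compositions from xᵢ = zᵢ/(1+ψ(Kᵢ−1)), yᵢ = Kᵢxᵢ:
  1: x = 0.3925, y = 0.7030
  2: x = 0.0928, y = 0.1534
  3: x = 0.5147, y = 0.1436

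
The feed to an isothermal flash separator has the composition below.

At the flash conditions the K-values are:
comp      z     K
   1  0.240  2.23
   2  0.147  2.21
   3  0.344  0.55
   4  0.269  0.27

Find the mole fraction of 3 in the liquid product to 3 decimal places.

Iterate (Newton) starting at V/F = 0.43:
  V/F = 0.430: g = -0.1681, g' = -0.660 → V/F = 0.175
  V/F = 0.175: g = -0.0037, g' = -0.663 → V/F = 0.170
Converged at V/F = 0.170.
Compositions from xᵢ = zᵢ/(1+V/F(Kᵢ−1)), yᵢ = Kᵢxᵢ:
  1: x = 0.199, y = 0.443
  2: x = 0.122, y = 0.270
  3: x = 0.372, y = 0.205
  4: x = 0.307, y = 0.083

x_3 = 0.372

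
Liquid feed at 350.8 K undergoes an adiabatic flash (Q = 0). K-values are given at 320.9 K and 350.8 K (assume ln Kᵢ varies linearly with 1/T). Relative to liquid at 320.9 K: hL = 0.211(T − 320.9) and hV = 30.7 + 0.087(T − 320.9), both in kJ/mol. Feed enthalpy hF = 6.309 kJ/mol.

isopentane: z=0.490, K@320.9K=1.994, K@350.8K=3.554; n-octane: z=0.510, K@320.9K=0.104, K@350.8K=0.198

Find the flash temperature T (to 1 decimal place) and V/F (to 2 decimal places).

Adiabatic flash: solve Rachford–Rice at each trial T, then check hF = ψ·hV(T) + (1−ψ)·hL(T).
  T = 320.9 K: K = (1.994, 0.104), RR gives ψ = 0.034, H_out = 1.038 kJ/mol
  T = 350.8 K: K = (3.554, 0.198), RR gives ψ = 0.411, H_out = 17.410 kJ/mol
  T = 335.9 K: K = (2.699, 0.146), RR gives ψ = 0.273, H_out = 11.051 kJ/mol
  T = 328.4 K: K = (2.328, 0.124), RR gives ψ = 0.175, H_out = 6.794 kJ/mol
  T = 324.6 K: K = (2.154, 0.113), RR gives ψ = 0.111, H_out = 4.131 kJ/mol
  T = 326.5 K: K = (2.240, 0.118), RR gives ψ = 0.144, H_out = 5.517 kJ/mol
Linear interpolation between T = 326.5 (H_out = 5.517) and T = 328.4 (H_out = 6.794) on hF = 6.309 gives T ≈ 327.7 K, at which ψ = 0.16.

T = 327.7 K, V/F = 0.16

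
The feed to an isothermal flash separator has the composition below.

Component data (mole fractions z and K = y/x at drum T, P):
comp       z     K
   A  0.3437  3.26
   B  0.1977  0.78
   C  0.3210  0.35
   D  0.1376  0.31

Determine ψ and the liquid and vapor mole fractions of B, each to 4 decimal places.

ψ = 0.3404, x_B = 0.2137, y_B = 0.1667

Rachford–Rice: g(ψ) = Σ zᵢ(Kᵢ−1)/(1+ψ(Kᵢ−1)) = 0.
Feasibility: ΣzᵢKᵢ = 1.4297, Σzᵢ/Kᵢ = 1.7199 — both > 1, two phases present.
Newton–Raphson from ψ = 0.41:
  ψ = 0.4100: g = -0.06149, g' = -0.8640 → ψ = 0.3388
  ψ = 0.3388: g = 0.00141, g' = -0.9088 → ψ = 0.3404
Converged at ψ = 0.3404.
Compositions from xᵢ = zᵢ/(1+ψ(Kᵢ−1)), yᵢ = Kᵢxᵢ:
  A: x = 0.1943, y = 0.6333
  B: x = 0.2137, y = 0.1667
  C: x = 0.4122, y = 0.1443
  D: x = 0.1798, y = 0.0557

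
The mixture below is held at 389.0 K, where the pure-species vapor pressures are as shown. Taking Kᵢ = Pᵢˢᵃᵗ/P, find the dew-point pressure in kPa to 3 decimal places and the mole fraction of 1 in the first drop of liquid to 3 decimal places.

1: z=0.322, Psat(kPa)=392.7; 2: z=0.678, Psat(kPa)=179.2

At the dew point ψ → 1, so Σzᵢ/Kᵢ = 1 with Kᵢ = Pᵢˢᵃᵗ/P ⇒ 1/P = Σzᵢ/Pᵢˢᵃᵗ.
1/P = 0.322/392.7 + 0.678/179.2 = 0.004603 ⇒ P = 217.229 kPa
xᵢ = zᵢP/Pᵢˢᵃᵗ ⇒ x_1 = 0.322·217.229/392.7 = 0.178

Pdew = 217.229 kPa, x_1 = 0.178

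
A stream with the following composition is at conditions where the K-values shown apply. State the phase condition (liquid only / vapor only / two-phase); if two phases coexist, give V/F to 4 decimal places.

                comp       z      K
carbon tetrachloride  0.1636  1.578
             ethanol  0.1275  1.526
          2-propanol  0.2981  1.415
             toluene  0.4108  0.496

ΣzᵢKᵢ = 1.0783; Σzᵢ/Kᵢ = 1.2261.
Both exceed 1, so a two-phase solution exists.
Let ψ = V/F and solve Σ zᵢ(Kᵢ−1)/(1+ψ(Kᵢ−1)) = 0.
Iterate (Newton) starting at ψ = 0.5:
  ψ = 0.5000: g = -0.04788, g' = -0.2767 → ψ = 0.3270
  ψ = 0.3270: g = -0.00221, g' = -0.2537 → ψ = 0.3183
  ψ = 0.3183: g = -0.00000, g' = -0.2530 → ψ = 0.3182
Converged at ψ = 0.3182.

two-phase, V/F = 0.3182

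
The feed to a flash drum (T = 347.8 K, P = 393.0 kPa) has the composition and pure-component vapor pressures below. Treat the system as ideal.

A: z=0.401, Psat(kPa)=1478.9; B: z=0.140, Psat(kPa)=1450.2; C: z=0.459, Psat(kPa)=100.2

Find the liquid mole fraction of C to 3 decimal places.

Raoult's law: Kᵢ = Pᵢˢᵃᵗ/P = Pᵢˢᵃᵗ/393.0.
  K_A = 1478.9/393.0 = 3.76310, K_B = 1450.2/393.0 = 3.69008, K_C = 100.2/393.0 = 0.25496
Rachford–Rice: g(V/F) = Σ zᵢ(Kᵢ−1)/(1+V/F(Kᵢ−1)) = 0.
g(0) = ΣzᵢKᵢ − 1 = 1.143 and g(1) = 1 − Σzᵢ/Kᵢ = -0.945, so a root lies in (0, 1).
Newton iteration, V/F⁰ = 0.31:
  V/F = 0.310: g = 0.3575, g' = -1.620 → V/F = 0.531
  V/F = 0.531: g = 0.0389, g' = -1.372 → V/F = 0.559
Converged at V/F = 0.559.
Compositions from xᵢ = zᵢ/(1+V/F(Kᵢ−1)), yᵢ = Kᵢxᵢ:
  A: x = 0.158, y = 0.593
  B: x = 0.056, y = 0.206
  C: x = 0.786, y = 0.201

x_C = 0.786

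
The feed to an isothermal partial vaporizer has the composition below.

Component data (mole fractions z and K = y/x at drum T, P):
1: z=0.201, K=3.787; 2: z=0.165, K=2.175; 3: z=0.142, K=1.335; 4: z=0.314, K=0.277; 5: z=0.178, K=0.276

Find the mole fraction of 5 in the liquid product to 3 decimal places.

x_5 = 0.235

Let β = V/F and solve Σ zᵢ(Kᵢ−1)/(1+β(Kᵢ−1)) = 0.
Feasibility: ΣzᵢKᵢ = 1.446, Σzᵢ/Kᵢ = 2.014 — both > 1, two phases present.
Newton iteration, β⁰ = 0.45:
  β = 0.450: g = -0.1110, g' = -0.983 → β = 0.337
Converged at β = 0.337.
Compositions from xᵢ = zᵢ/(1+β(Kᵢ−1)), yᵢ = Kᵢxᵢ:
  1: x = 0.104, y = 0.393
  2: x = 0.118, y = 0.257
  3: x = 0.128, y = 0.170
  4: x = 0.415, y = 0.115
  5: x = 0.235, y = 0.065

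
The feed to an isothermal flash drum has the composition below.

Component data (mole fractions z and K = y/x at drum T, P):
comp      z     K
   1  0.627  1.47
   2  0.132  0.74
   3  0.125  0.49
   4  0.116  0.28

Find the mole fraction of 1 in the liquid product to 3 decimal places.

Let ψ = V/F and solve Σ zᵢ(Kᵢ−1)/(1+ψ(Kᵢ−1)) = 0.
Check two-phase: ΣzᵢKᵢ = 1.113 > 1 and Σzᵢ/Kᵢ = 1.274 > 1, so g(0) = 0.113 > 0 and g(1) = -0.274 < 0.
Iterate (Newton) starting at ψ = 0.38:
  ψ = 0.380: g = 0.0179, g' = -0.275 → ψ = 0.445
  ψ = 0.445: g = -0.0005, g' = -0.291 → ψ = 0.443
Converged at ψ = 0.443.
Compositions from xᵢ = zᵢ/(1+ψ(Kᵢ−1)), yᵢ = Kᵢxᵢ:
  1: x = 0.519, y = 0.763
  2: x = 0.149, y = 0.110
  3: x = 0.162, y = 0.079
  4: x = 0.170, y = 0.048

x_1 = 0.519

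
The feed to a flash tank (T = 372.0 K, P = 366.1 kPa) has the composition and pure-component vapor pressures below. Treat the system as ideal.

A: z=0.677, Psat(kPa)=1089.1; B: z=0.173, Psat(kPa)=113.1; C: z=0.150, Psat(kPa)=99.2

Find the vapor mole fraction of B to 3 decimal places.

y_B = 0.118

Raoult's law: Kᵢ = Pᵢˢᵃᵗ/P = Pᵢˢᵃᵗ/366.1.
  K_A = 1089.1/366.1 = 2.97487, K_B = 113.1/366.1 = 0.30893, K_C = 99.2/366.1 = 0.27096
Newton iteration, V/F⁰ = 0.36:
  V/F = 0.360: g = 0.4740, g' = -1.195 → V/F = 0.757
  V/F = 0.757: g = 0.0415, g' = -1.184 → V/F = 0.792
  V/F = 0.792: g = -0.0011, g' = -1.251 → V/F = 0.791
Converged at V/F = 0.791.
Compositions from xᵢ = zᵢ/(1+V/F(Kᵢ−1)), yᵢ = Kᵢxᵢ:
  A: x = 0.264, y = 0.786
  B: x = 0.381, y = 0.118
  C: x = 0.354, y = 0.096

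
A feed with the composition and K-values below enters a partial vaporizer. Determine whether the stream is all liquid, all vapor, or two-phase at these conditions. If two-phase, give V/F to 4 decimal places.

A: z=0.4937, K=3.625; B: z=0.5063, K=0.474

two-phase, V/F = 0.7457

ΣzᵢKᵢ = 2.0296; Σzᵢ/Kᵢ = 1.2043.
Both exceed 1, so a two-phase solution exists.
Material balance + equilibrium reduce to Σ zᵢ(Kᵢ−1)/(1+ψ(Kᵢ−1)) = 0.
Newton iteration, ψ⁰ = 0.38:
  ψ = 0.3800: g = 0.31595, g' = -1.0714 → ψ = 0.6749
  ψ = 0.6749: g = 0.05470, g' = -0.7796 → ψ = 0.7451
  ψ = 0.7451: g = 0.00050, g' = -0.7682 → ψ = 0.7457
Converged at ψ = 0.7457.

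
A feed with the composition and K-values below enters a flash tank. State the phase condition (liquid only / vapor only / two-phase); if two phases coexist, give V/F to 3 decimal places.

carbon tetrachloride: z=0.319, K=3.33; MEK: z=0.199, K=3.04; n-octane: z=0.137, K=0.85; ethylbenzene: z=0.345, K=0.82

ΣzᵢKᵢ = 2.067; Σzᵢ/Kᵢ = 0.743.
Since Σzᵢ/Kᵢ < 1 the mixture is above its dew point — single vapor phase.

vapor only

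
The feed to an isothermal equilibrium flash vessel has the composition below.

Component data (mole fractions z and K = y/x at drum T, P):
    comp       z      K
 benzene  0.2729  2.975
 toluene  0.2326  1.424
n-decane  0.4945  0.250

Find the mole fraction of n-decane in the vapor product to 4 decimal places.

Let β = V/F and solve Σ zᵢ(Kᵢ−1)/(1+β(Kᵢ−1)) = 0.
Feasibility: ΣzᵢKᵢ = 1.2667, Σzᵢ/Kᵢ = 2.2331 — both > 1, two phases present.
Newton–Raphson from β = 0.42:
  β = 0.4200: g = -0.16311, g' = -0.9410 → β = 0.2467
  β = 0.2467: g = -0.00335, g' = -0.9343 → β = 0.2431
Converged at β = 0.2431.
Compositions from xᵢ = zᵢ/(1+β(Kᵢ−1)), yᵢ = Kᵢxᵢ:
  benzene: x = 0.1844, y = 0.5485
  toluene: x = 0.2109, y = 0.3003
  n-decane: x = 0.6048, y = 0.1512

y_n-decane = 0.1512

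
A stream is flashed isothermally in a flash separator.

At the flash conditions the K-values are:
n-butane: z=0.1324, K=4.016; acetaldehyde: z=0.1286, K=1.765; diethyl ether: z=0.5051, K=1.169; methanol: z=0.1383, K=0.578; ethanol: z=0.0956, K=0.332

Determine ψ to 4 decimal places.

Newton–Raphson from ψ = 0.5:
  ψ = 0.5000: g = 0.13923, g' = -0.3788 → ψ = 0.8675
  ψ = 0.8675: g = 0.00006, g' = -0.4328 → ψ = 0.8677
Converged at ψ = 0.8677.

ψ = 0.8677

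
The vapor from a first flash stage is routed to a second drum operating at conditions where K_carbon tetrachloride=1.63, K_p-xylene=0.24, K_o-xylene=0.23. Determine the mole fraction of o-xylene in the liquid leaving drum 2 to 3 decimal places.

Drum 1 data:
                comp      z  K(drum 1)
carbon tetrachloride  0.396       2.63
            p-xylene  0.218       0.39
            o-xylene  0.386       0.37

x_o-xylene (drum 2) = 0.284

Drum 1:
Rachford–Rice: g(ψ₁) = Σ zᵢ(Kᵢ−1)/(1+ψ₁(Kᵢ−1)) = 0.
Check two-phase: ΣzᵢKᵢ = 1.269 > 1 and Σzᵢ/Kᵢ = 1.753 > 1, so g(0) = 0.269 > 0 and g(1) = -0.753 < 0.
Newton–Raphson from ψ₁ = 0.67:
  ψ₁ = 0.670: g = -0.3372, g' = -0.931 → ψ₁ = 0.308
  ψ₁ = 0.308: g = -0.0357, g' = -0.825 → ψ₁ = 0.265
Converged at ψ₁ = 0.265.
Drum-1 compositions:
  carbon tetrachloride: x = 0.276, y = 0.727
  p-xylene: x = 0.260, y = 0.101
  o-xylene: x = 0.463, y = 0.171
Drum-2 feed = drum-1 vapor: z₂ = (0.7271, 0.1014, 0.1715).
Drum 2:
Iterate (Newton) starting at ψ₂ = 0.38:
  ψ₂ = 0.380: g = 0.0745, g' = -0.507 → ψ₂ = 0.527
  ψ₂ = 0.527: g = -0.0069, g' = -0.614 → ψ₂ = 0.516
Converged at ψ₂ = 0.516.
  carbon tetrachloride: x = 0.549, y = 0.895
  p-xylene: x = 0.167, y = 0.040
  o-xylene: x = 0.284, y = 0.065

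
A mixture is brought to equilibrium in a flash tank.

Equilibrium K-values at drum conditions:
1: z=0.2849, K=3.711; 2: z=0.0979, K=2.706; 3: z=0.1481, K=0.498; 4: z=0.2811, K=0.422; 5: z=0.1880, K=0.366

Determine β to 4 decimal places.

Let β = V/F and solve Σ zᵢ(Kᵢ−1)/(1+β(Kᵢ−1)) = 0.
Check two-phase: ΣzᵢKᵢ = 1.5834 > 1 and Σzᵢ/Kᵢ = 1.5901 > 1, so g(0) = 0.5834 > 0 and g(1) = -0.5901 < 0.
Newton iteration, β⁰ = 0.4:
  β = 0.4000: g = 0.00577, g' = -0.9356 → β = 0.4062
Converged at β = 0.4062.

β = 0.4062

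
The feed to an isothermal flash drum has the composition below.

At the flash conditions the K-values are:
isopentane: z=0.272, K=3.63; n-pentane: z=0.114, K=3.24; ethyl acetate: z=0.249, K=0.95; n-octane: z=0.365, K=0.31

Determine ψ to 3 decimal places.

Newton–Raphson from ψ = 0.5:
  ψ = 0.500: g = 0.0322, g' = -0.884 → ψ = 0.536
  ψ = 0.536: g = 0.0001, g' = -0.880 → ψ = 0.537
Converged at ψ = 0.537.

ψ = 0.537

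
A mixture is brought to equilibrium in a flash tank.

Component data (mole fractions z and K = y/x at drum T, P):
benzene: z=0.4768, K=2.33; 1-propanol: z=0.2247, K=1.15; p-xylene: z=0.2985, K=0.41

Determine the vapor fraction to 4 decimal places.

ψ = 0.8066

Let ψ = V/F and solve Σ zᵢ(Kᵢ−1)/(1+ψ(Kᵢ−1)) = 0.
g(0) = ΣzᵢKᵢ − 1 = 0.4917 and g(1) = 1 − Σzᵢ/Kᵢ = -0.1281, so a root lies in (0, 1).
Newton iteration, ψ⁰ = 0.44:
  ψ = 0.4400: g = 0.19379, g' = -0.5296 → ψ = 0.8059
  ψ = 0.8059: g = 0.00038, g' = -0.5782 → ψ = 0.8066
Converged at ψ = 0.8066.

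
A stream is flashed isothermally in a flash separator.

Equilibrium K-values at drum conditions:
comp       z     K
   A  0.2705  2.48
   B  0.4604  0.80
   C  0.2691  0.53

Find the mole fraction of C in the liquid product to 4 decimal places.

x_C = 0.3290

Rachford–Rice: g(β) = Σ zᵢ(Kᵢ−1)/(1+β(Kᵢ−1)) = 0.
Feasibility: ΣzᵢKᵢ = 1.1818, Σzᵢ/Kᵢ = 1.1923 — both > 1, two phases present.
Iterate (Newton) starting at β = 0.44:
  β = 0.4400: g = -0.01796, g' = -0.3339 → β = 0.3862
  β = 0.3862: g = 0.00042, g' = -0.3503 → β = 0.3874
Converged at β = 0.3874.
Compositions from xᵢ = zᵢ/(1+β(Kᵢ−1)), yᵢ = Kᵢxᵢ:
  A: x = 0.1719, y = 0.4264
  B: x = 0.4991, y = 0.3993
  C: x = 0.3290, y = 0.1744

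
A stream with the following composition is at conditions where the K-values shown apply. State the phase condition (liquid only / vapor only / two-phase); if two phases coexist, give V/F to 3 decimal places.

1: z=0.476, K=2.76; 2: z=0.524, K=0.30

two-phase, V/F = 0.382

ΣzᵢKᵢ = 1.471; Σzᵢ/Kᵢ = 1.919.
Both exceed 1, so a two-phase solution exists.
Let ψ = V/F and solve Σ zᵢ(Kᵢ−1)/(1+ψ(Kᵢ−1)) = 0.
Newton–Raphson from ψ = 0.5:
  ψ = 0.500: g = -0.1187, g' = -1.025 → ψ = 0.384
  ψ = 0.384: g = -0.0019, g' = -1.005 → ψ = 0.382
Converged at ψ = 0.382.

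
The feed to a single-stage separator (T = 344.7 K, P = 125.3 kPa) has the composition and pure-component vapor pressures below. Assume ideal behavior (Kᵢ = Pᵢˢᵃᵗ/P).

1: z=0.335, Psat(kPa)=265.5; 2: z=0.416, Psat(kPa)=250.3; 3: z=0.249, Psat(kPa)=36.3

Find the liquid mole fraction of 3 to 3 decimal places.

x_3 = 0.597

Raoult's law: Kᵢ = Pᵢˢᵃᵗ/P = Pᵢˢᵃᵗ/125.3.
  K_1 = 265.5/125.3 = 2.11891, K_2 = 250.3/125.3 = 1.99761, K_3 = 36.3/125.3 = 0.28970
Material balance + equilibrium reduce to Σ zᵢ(Kᵢ−1)/(1+V/F(Kᵢ−1)) = 0.
Check two-phase: ΣzᵢKᵢ = 1.613 > 1 and Σzᵢ/Kᵢ = 1.226 > 1, so g(0) = 0.613 > 0 and g(1) = -0.226 < 0.
Iterate (Newton) starting at V/F = 0.5:
  V/F = 0.500: g = 0.2430, g' = -0.659 → V/F = 0.869
  V/F = 0.869: g = -0.0495, g' = -1.083 → V/F = 0.823
  V/F = 0.823: g = -0.0028, g' = -0.967 → V/F = 0.820
Converged at V/F = 0.820.
Compositions from xᵢ = zᵢ/(1+V/F(Kᵢ−1)), yᵢ = Kᵢxᵢ:
  1: x = 0.175, y = 0.370
  2: x = 0.229, y = 0.457
  3: x = 0.597, y = 0.173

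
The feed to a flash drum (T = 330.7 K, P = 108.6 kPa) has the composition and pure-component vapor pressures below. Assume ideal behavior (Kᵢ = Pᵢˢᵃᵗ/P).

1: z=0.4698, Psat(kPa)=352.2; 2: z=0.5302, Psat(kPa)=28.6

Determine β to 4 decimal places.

β = 0.4014

Raoult's law: Kᵢ = Pᵢˢᵃᵗ/P = Pᵢˢᵃᵗ/108.6.
  K_1 = 352.2/108.6 = 3.243094, K_2 = 28.6/108.6 = 0.263352
Material balance + equilibrium reduce to Σ zᵢ(Kᵢ−1)/(1+β(Kᵢ−1)) = 0.
Check two-phase: ΣzᵢKᵢ = 1.6632 > 1 and Σzᵢ/Kᵢ = 2.1581 > 1, so g(0) = 0.6632 > 0 and g(1) = -1.1581 < 0.
Iterate (Newton) starting at β = 0.5:
  β = 0.5000: g = -0.12159, g' = -1.2462 → β = 0.4024
  β = 0.4024: g = -0.00129, g' = -1.2342 → β = 0.4014
Converged at β = 0.4014.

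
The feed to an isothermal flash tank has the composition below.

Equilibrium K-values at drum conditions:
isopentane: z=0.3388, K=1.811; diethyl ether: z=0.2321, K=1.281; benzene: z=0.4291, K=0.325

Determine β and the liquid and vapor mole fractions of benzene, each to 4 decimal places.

Material balance + equilibrium reduce to Σ zᵢ(Kᵢ−1)/(1+β(Kᵢ−1)) = 0.
g(0) = ΣzᵢKᵢ − 1 = 0.0503 and g(1) = 1 − Σzᵢ/Kᵢ = -0.6886, so a root lies in (0, 1).
Newton iteration, β⁰ = 0.5:
  β = 0.5000: g = -0.18452, g' = -0.5723 → β = 0.1776
  β = 0.1776: g = -0.02680, g' = -0.4393 → β = 0.1166
  β = 0.1166: g = -0.00020, g' = -0.4335 → β = 0.1161
Converged at β = 0.1161.
Compositions from xᵢ = zᵢ/(1+β(Kᵢ−1)), yᵢ = Kᵢxᵢ:
  isopentane: x = 0.3096, y = 0.5608
  diethyl ether: x = 0.2248, y = 0.2879
  benzene: x = 0.4656, y = 0.1513

β = 0.1161, x_benzene = 0.4656, y_benzene = 0.1513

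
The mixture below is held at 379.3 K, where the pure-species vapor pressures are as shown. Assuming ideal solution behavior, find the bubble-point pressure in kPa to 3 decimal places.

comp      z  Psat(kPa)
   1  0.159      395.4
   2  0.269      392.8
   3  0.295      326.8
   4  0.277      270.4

At the bubble point ψ → 0, so ΣzᵢKᵢ = 1 with Kᵢ = Pᵢˢᵃᵗ/P ⇒ P = ΣzᵢPᵢˢᵃᵗ.
P = 0.159·395.4 + 0.269·392.8 + 0.295·326.8 + 0.277·270.4 = 339.839 kPa

Pbub = 339.839 kPa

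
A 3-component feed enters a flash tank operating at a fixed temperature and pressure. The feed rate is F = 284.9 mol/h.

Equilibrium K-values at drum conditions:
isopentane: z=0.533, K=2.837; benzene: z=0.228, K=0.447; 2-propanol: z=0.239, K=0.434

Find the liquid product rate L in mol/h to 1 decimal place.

Let ψ = V/F and solve Σ zᵢ(Kᵢ−1)/(1+ψ(Kᵢ−1)) = 0.
Check two-phase: ΣzᵢKᵢ = 1.718 > 1 and Σzᵢ/Kᵢ = 1.249 > 1, so g(0) = 0.718 > 0 and g(1) = -0.249 < 0.
Iterate (Newton) starting at ψ = 0.39:
  ψ = 0.390: g = 0.2361, g' = -0.850 → ψ = 0.668
  ψ = 0.668: g = 0.0223, g' = -0.736 → ψ = 0.698
Converged at ψ = 0.698.
Then V = ψ·F = 0.6981·284.9 = 198.9 mol/h and L = F − V = 86.0 mol/h.

L = 86.0 mol/h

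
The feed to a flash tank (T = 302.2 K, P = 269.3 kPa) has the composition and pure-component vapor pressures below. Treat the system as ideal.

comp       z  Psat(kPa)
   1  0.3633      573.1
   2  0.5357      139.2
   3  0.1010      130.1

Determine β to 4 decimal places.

β = 0.1793

Raoult's law: Kᵢ = Pᵢˢᵃᵗ/P = Pᵢˢᵃᵗ/269.3.
  K_1 = 573.1/269.3 = 2.128110, K_2 = 139.2/269.3 = 0.516896, K_3 = 130.1/269.3 = 0.483104
Let β = V/F and solve Σ zᵢ(Kᵢ−1)/(1+β(Kᵢ−1)) = 0.
Feasibility: ΣzᵢKᵢ = 1.0988, Σzᵢ/Kᵢ = 1.4162 — both > 1, two phases present.
Newton iteration, β⁰ = 0.5:
  β = 0.5000: g = -0.14959, g' = -0.4554 → β = 0.1715
  β = 0.1715: g = 0.00392, g' = -0.5057 → β = 0.1793
Converged at β = 0.1793.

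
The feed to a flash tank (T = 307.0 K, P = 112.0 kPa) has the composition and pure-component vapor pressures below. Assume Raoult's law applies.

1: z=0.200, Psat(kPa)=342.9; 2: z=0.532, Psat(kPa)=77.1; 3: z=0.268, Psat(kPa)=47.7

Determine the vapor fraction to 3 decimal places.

ψ = 0.110

Raoult's law: Kᵢ = Pᵢˢᵃᵗ/P = Pᵢˢᵃᵗ/112.0.
  K_1 = 342.9/112.0 = 3.06161, K_2 = 77.1/112.0 = 0.68839, K_3 = 47.7/112.0 = 0.42589
Newton iteration, ψ⁰ = 0.54:
  ψ = 0.540: g = -0.2272, g' = -0.451 → ψ = 0.036
  ψ = 0.036: g = 0.0593, g' = -0.882 → ψ = 0.103
  ψ = 0.103: g = 0.0053, g' = -0.733 → ψ = 0.110
Converged at ψ = 0.110.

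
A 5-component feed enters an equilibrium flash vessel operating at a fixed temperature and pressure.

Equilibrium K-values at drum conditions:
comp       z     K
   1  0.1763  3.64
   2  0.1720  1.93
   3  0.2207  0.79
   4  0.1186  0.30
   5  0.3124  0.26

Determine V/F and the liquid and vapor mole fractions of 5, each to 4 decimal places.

V/F = 0.2247, x_5 = 0.3747, y_5 = 0.0974

Newton iteration, V/F⁰ = 0.5:
  V/F = 0.5000: g = -0.23665, g' = -0.8783 → V/F = 0.2306
  V/F = 0.2306: g = -0.00540, g' = -0.9177 → V/F = 0.2247
Converged at V/F = 0.2247.
Compositions from xᵢ = zᵢ/(1+V/F(Kᵢ−1)), yᵢ = Kᵢxᵢ:
  1: x = 0.1107, y = 0.4028
  2: x = 0.1423, y = 0.2746
  3: x = 0.2316, y = 0.1830
  4: x = 0.1407, y = 0.0422
  5: x = 0.3747, y = 0.0974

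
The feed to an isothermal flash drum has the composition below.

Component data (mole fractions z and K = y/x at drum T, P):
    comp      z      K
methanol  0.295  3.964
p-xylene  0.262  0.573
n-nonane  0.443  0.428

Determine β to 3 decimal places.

Let β = V/F and solve Σ zᵢ(Kᵢ−1)/(1+β(Kᵢ−1)) = 0.
g(0) = ΣzᵢKᵢ − 1 = 0.509 and g(1) = 1 − Σzᵢ/Kᵢ = -0.567, so a root lies in (0, 1).
Newton iteration, β⁰ = 0.5:
  β = 0.500: g = -0.1449, g' = -0.782 → β = 0.315
  β = 0.315: g = 0.0140, g' = -0.973 → β = 0.329
Converged at β = 0.329.

β = 0.329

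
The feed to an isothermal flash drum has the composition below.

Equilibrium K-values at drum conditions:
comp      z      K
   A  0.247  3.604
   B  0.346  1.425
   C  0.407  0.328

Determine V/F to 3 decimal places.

V/F = 0.486

Rachford–Rice: g(V/F) = Σ zᵢ(Kᵢ−1)/(1+V/F(Kᵢ−1)) = 0.
Feasibility: ΣzᵢKᵢ = 1.517, Σzᵢ/Kᵢ = 1.552 — both > 1, two phases present.
Newton iteration, V/F⁰ = 0.5:
  V/F = 0.500: g = -0.0112, g' = -0.775 → V/F = 0.486
Converged at V/F = 0.486.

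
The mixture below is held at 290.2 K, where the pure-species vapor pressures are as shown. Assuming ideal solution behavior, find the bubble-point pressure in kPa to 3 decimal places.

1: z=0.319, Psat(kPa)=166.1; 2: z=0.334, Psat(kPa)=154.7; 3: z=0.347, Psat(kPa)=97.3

Pbub = 138.419 kPa

At the bubble point ψ → 0, so ΣzᵢKᵢ = 1 with Kᵢ = Pᵢˢᵃᵗ/P ⇒ P = ΣzᵢPᵢˢᵃᵗ.
P = 0.319·166.1 + 0.334·154.7 + 0.347·97.3 = 138.419 kPa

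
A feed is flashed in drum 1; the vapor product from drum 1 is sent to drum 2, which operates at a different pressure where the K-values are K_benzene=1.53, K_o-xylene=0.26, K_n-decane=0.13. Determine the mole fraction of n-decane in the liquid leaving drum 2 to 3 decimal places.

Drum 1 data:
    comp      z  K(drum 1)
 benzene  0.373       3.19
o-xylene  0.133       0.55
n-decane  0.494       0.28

x_n-decane (drum 2) = 0.269

Drum 1:
Rachford–Rice: g(ψ₁) = Σ zᵢ(Kᵢ−1)/(1+ψ₁(Kᵢ−1)) = 0.
Feasibility: ΣzᵢKᵢ = 1.401, Σzᵢ/Kᵢ = 2.123 — both > 1, two phases present.
Iterate (Newton) starting at ψ₁ = 0.5:
  ψ₁ = 0.500: g = -0.2431, g' = -1.078 → ψ₁ = 0.274
  ψ₁ = 0.274: g = -0.0013, g' = -1.131 → ψ₁ = 0.273
Converged at ψ₁ = 0.273.
Drum-1 compositions:
  benzene: x = 0.233, y = 0.744
  o-xylene: x = 0.152, y = 0.083
  n-decane: x = 0.615, y = 0.172
Drum-2 feed = drum-1 vapor: z₂ = (0.7444, 0.0834, 0.1722).
Drum 2:
Newton–Raphson from ψ₂ = 0.69:
  ψ₂ = 0.690: g = -0.2120, g' = -1.119 → ψ₂ = 0.500
  ψ₂ = 0.500: g = -0.0515, g' = -0.655 → ψ₂ = 0.422
  ψ₂ = 0.422: g = -0.0039, g' = -0.561 → ψ₂ = 0.415
Converged at ψ₂ = 0.415.
  benzene: x = 0.610, y = 0.934
  o-xylene: x = 0.120, y = 0.031
  n-decane: x = 0.269, y = 0.035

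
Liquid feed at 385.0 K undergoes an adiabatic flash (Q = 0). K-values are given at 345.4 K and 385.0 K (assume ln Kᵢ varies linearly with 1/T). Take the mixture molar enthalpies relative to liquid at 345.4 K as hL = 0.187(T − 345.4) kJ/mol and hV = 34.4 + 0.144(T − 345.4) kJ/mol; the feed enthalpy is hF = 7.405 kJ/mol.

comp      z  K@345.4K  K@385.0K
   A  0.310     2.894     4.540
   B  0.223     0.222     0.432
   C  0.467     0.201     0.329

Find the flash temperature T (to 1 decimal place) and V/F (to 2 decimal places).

Adiabatic flash: solve Rachford–Rice at each trial T, then check hF = ψ·hV(T) + (1−ψ)·hL(T).
  T = 345.4 K: K = (2.894, 0.222, 0.201), RR gives ψ = 0.027, H_out = 0.929 kJ/mol
  T = 385.0 K: K = (4.540, 0.432, 0.329), RR gives ψ = 0.291, H_out = 16.906 kJ/mol
  T = 365.2 K: K = (3.669, 0.315, 0.261), RR gives ψ = 0.171, H_out = 9.438 kJ/mol
  T = 355.3 K: K = (3.269, 0.266, 0.230), RR gives ψ = 0.105, H_out = 5.405 kJ/mol
  T = 360.2 K: K = (3.464, 0.290, 0.245), RR gives ψ = 0.138, H_out = 7.442 kJ/mol
  T = 357.8 K: K = (3.368, 0.278, 0.237), RR gives ψ = 0.122, H_out = 6.456 kJ/mol
Linear interpolation between T = 357.8 (H_out = 6.456) and T = 360.2 (H_out = 7.442) on hF = 7.405 gives T ≈ 360.1 K, at which ψ = 0.14.

T = 360.1 K, V/F = 0.14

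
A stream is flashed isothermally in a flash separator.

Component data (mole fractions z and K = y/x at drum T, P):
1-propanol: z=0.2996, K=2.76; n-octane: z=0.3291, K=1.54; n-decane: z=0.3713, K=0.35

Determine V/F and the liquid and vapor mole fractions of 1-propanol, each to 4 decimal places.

V/F = 0.5929, x_1-propanol = 0.1466, y_1-propanol = 0.4047

Rachford–Rice: g(V/F) = Σ zᵢ(Kᵢ−1)/(1+V/F(Kᵢ−1)) = 0.
g(0) = ΣzᵢKᵢ − 1 = 0.4637 and g(1) = 1 − Σzᵢ/Kᵢ = -0.3831, so a root lies in (0, 1).
Newton iteration, V/F⁰ = 0.47:
  V/F = 0.4700: g = 0.08281, g' = -0.6643 → V/F = 0.5947
  V/F = 0.5947: g = -0.00125, g' = -0.6934 → V/F = 0.5929
Converged at V/F = 0.5929.
Compositions from xᵢ = zᵢ/(1+V/F(Kᵢ−1)), yᵢ = Kᵢxᵢ:
  1-propanol: x = 0.1466, y = 0.4047
  n-octane: x = 0.2493, y = 0.3839
  n-decane: x = 0.6041, y = 0.2114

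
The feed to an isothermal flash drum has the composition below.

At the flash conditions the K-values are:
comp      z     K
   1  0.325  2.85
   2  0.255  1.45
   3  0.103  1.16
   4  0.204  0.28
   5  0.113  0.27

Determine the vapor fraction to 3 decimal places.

Material balance + equilibrium reduce to Σ zᵢ(Kᵢ−1)/(1+ψ(Kᵢ−1)) = 0.
Check two-phase: ΣzᵢKᵢ = 1.503 > 1 and Σzᵢ/Kᵢ = 1.526 > 1, so g(0) = 0.503 > 0 and g(1) = -0.526 < 0.
Iterate (Newton) starting at ψ = 0.67:
  ψ = 0.670: g = -0.0737, g' = -0.880 → ψ = 0.586
  ψ = 0.586: g = -0.0041, g' = -0.791 → ψ = 0.581
Converged at ψ = 0.581.

ψ = 0.581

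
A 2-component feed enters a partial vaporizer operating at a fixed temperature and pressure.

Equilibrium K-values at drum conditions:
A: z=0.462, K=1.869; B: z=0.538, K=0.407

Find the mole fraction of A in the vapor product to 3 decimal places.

y_A = 0.758

Rachford–Rice: g(V/F) = Σ zᵢ(Kᵢ−1)/(1+V/F(Kᵢ−1)) = 0.
Check two-phase: ΣzᵢKᵢ = 1.082 > 1 and Σzᵢ/Kᵢ = 1.569 > 1, so g(0) = 0.082 > 0 and g(1) = -0.569 < 0.
Binary case is linear: z₁(K₁−1)(1+V/F(K₂−1)) + z₂(K₂−1)(1+V/F(K₁−1)) = 0
⇒ V/F = [z₁(K₁−1)+z₂(K₂−1)] / [−(K₁−1)(K₂−1)] = 0.0824/0.5153 = 0.160
Compositions from xᵢ = zᵢ/(1+V/F(Kᵢ−1)), yᵢ = Kᵢxᵢ:
  A: x = 0.406, y = 0.758
  B: x = 0.594, y = 0.242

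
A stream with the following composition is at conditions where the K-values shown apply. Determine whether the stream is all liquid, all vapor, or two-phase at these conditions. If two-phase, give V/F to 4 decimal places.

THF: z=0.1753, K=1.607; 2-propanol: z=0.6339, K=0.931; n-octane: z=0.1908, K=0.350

all liquid

ΣzᵢKᵢ = 0.9386; Σzᵢ/Kᵢ = 1.3351.
Since ΣzᵢKᵢ < 1 the mixture is below its bubble point — single liquid phase.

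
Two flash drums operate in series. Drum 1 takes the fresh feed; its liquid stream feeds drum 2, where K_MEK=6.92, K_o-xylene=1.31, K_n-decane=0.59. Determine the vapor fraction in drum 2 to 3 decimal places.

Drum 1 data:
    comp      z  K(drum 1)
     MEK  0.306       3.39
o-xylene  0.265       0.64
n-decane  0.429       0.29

V/F (drum 2) = 0.709

Drum 1:
Let ψ₁ = V/F and solve Σ zᵢ(Kᵢ−1)/(1+ψ₁(Kᵢ−1)) = 0.
g(0) = ΣzᵢKᵢ − 1 = 0.331 and g(1) = 1 − Σzᵢ/Kᵢ = -0.984, so a root lies in (0, 1).
Newton–Raphson from ψ₁ = 0.5:
  ψ₁ = 0.500: g = -0.2554, g' = -0.934 → ψ₁ = 0.226
  ψ₁ = 0.226: g = 0.0077, g' = -1.084 → ψ₁ = 0.234
Converged at ψ₁ = 0.234.
Drum-1 compositions:
  MEK: x = 0.196, y = 0.666
  o-xylene: x = 0.289, y = 0.185
  n-decane: x = 0.514, y = 0.149
Drum-2 feed = drum-1 liquid: z₂ = (0.1964, 0.2893, 0.5143).
Drum 2:
Rachford–Rice: g(ψ₂) = Σ zᵢ(Kᵢ−1)/(1+ψ₂(Kᵢ−1)) = 0.
Feasibility: ΣzᵢKᵢ = 2.041, Σzᵢ/Kᵢ = 1.121 — both > 1, two phases present.
Iterate (Newton) starting at ψ₂ = 0.5:
  ψ₂ = 0.500: g = 0.1060, g' = -0.596 → ψ₂ = 0.678
  ψ₂ = 0.678: g = 0.0141, g' = -0.459 → ψ₂ = 0.708
  ψ₂ = 0.708: g = 0.0002, g' = -0.446 → ψ₂ = 0.709
Converged at ψ₂ = 0.709.
  MEK: x = 0.038, y = 0.262
  o-xylene: x = 0.237, y = 0.311
  n-decane: x = 0.725, y = 0.428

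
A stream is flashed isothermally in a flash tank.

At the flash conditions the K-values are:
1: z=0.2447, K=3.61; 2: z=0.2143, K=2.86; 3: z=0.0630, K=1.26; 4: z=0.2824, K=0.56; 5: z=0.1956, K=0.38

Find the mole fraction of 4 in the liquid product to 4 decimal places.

x_4 = 0.4153

Material balance + equilibrium reduce to Σ zᵢ(Kᵢ−1)/(1+β(Kᵢ−1)) = 0.
g(0) = ΣzᵢKᵢ − 1 = 0.8081 and g(1) = 1 − Σzᵢ/Kᵢ = -0.2117, so a root lies in (0, 1).
Newton–Raphson from β = 0.56:
  β = 0.5600: g = 0.11833, g' = -0.7289 → β = 0.7223
  β = 0.7223: g = 0.00344, g' = -0.7024 → β = 0.7272
Converged at β = 0.7272.
Compositions from xᵢ = zᵢ/(1+β(Kᵢ−1)), yᵢ = Kᵢxᵢ:
  1: x = 0.0844, y = 0.3048
  2: x = 0.0911, y = 0.2605
  3: x = 0.0530, y = 0.0668
  4: x = 0.4153, y = 0.2326
  5: x = 0.3562, y = 0.1354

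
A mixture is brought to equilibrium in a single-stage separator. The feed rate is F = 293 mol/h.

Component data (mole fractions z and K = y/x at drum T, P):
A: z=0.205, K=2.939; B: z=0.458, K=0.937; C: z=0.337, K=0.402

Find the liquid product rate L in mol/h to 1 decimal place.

Material balance + equilibrium reduce to Σ zᵢ(Kᵢ−1)/(1+β(Kᵢ−1)) = 0.
g(0) = ΣzᵢKᵢ − 1 = 0.167 and g(1) = 1 − Σzᵢ/Kᵢ = -0.397, so a root lies in (0, 1).
Newton–Raphson from β = 0.5:
  β = 0.500: g = -0.1155, g' = -0.446 → β = 0.241
  β = 0.241: g = 0.0061, g' = -0.524 → β = 0.253
Converged at β = 0.253.
Then V = β·F = 0.2528·293 = 74.1 mol/h and L = F − V = 218.9 mol/h.

L = 218.9 mol/h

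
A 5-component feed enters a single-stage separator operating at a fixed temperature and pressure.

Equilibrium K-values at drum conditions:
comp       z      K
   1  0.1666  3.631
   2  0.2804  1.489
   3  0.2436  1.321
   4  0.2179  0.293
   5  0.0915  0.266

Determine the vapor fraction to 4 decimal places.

ψ = 0.5337

Rachford–Rice: g(ψ) = Σ zᵢ(Kᵢ−1)/(1+ψ(Kᵢ−1)) = 0.
Feasibility: ΣzᵢKᵢ = 1.4324, Σzᵢ/Kᵢ = 1.5063 — both > 1, two phases present.
Newton–Raphson from ψ = 0.49:
  ψ = 0.4900: g = 0.02906, g' = -0.6576 → ψ = 0.5342
  ψ = 0.5342: g = -0.00034, g' = -0.6744 → ψ = 0.5337
Converged at ψ = 0.5337.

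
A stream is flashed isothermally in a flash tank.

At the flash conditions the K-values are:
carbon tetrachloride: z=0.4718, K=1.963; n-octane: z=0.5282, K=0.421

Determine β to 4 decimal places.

β = 0.2664

Rachford–Rice: g(β) = Σ zᵢ(Kᵢ−1)/(1+β(Kᵢ−1)) = 0.
Feasibility: ΣzᵢKᵢ = 1.1485, Σzᵢ/Kᵢ = 1.4950 — both > 1, two phases present.
Newton–Raphson from β = 0.63:
  β = 0.6300: g = -0.19866, g' = -0.6083 → β = 0.3034
  β = 0.3034: g = -0.01940, g' = -0.5226 → β = 0.2663
  β = 0.2663: g = 0.00003, g' = -0.5247 → β = 0.2664
Converged at β = 0.2664.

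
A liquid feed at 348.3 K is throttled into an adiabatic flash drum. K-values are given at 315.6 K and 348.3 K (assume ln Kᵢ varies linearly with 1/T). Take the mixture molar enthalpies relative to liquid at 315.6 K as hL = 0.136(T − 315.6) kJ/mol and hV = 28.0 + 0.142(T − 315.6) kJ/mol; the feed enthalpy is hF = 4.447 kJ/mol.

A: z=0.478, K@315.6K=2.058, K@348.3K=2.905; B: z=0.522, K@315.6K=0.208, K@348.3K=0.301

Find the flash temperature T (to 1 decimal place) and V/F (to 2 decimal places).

T = 318.4 K, V/F = 0.15

Adiabatic flash: solve Rachford–Rice at each trial T, then check hF = ψ·hV(T) + (1−ψ)·hL(T).
  T = 315.6 K: K = (2.058, 0.208), RR gives ψ = 0.110, H_out = 3.084 kJ/mol
  T = 348.3 K: K = (2.905, 0.301), RR gives ψ = 0.410, H_out = 16.003 kJ/mol
  T = 332.0 K: K = (2.467, 0.253), RR gives ψ = 0.284, H_out = 10.205 kJ/mol
  T = 323.8 K: K = (2.259, 0.230), RR gives ψ = 0.206, H_out = 6.889 kJ/mol
  T = 319.7 K: K = (2.157, 0.219), RR gives ψ = 0.161, H_out = 5.063 kJ/mol
  T = 317.6 K: K = (2.106, 0.213), RR gives ψ = 0.136, H_out = 4.071 kJ/mol
Linear interpolation between T = 317.6 (H_out = 4.071) and T = 319.7 (H_out = 5.063) on hF = 4.447 gives T ≈ 318.4 K, at which ψ = 0.15.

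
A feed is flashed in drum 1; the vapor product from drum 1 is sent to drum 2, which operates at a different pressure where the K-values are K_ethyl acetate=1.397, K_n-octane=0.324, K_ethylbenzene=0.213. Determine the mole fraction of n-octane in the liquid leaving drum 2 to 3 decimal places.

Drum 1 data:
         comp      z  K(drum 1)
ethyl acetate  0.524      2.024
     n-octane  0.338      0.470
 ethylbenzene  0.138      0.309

x_n-octane (drum 2) = 0.275

Drum 1:
Rachford–Rice: g(ψ₁) = Σ zᵢ(Kᵢ−1)/(1+ψ₁(Kᵢ−1)) = 0.
Feasibility: ΣzᵢKᵢ = 1.262, Σzᵢ/Kᵢ = 1.425 — both > 1, two phases present.
Newton iteration, ψ₁⁰ = 0.5:
  ψ₁ = 0.500: g = -0.0345, g' = -0.570 → ψ₁ = 0.439
Converged at ψ₁ = 0.439.
Drum-1 compositions:
  ethyl acetate: x = 0.362, y = 0.732
  n-octane: x = 0.440, y = 0.207
  ethylbenzene: x = 0.198, y = 0.061
Drum-2 feed = drum-1 vapor: z₂ = (0.7318, 0.2070, 0.0612).
Drum 2:
Rachford–Rice: g(ψ₂) = Σ zᵢ(Kᵢ−1)/(1+ψ₂(Kᵢ−1)) = 0.
g(0) = ΣzᵢKᵢ − 1 = 0.102 and g(1) = 1 − Σzᵢ/Kᵢ = -0.450, so a root lies in (0, 1).
Newton–Raphson from ψ₂ = 0.35:
  ψ₂ = 0.350: g = 0.0053, g' = -0.323 → ψ₂ = 0.366
Converged at ψ₂ = 0.366.
  ethyl acetate: x = 0.639, y = 0.893
  n-octane: x = 0.275, y = 0.089
  ethylbenzene: x = 0.086, y = 0.018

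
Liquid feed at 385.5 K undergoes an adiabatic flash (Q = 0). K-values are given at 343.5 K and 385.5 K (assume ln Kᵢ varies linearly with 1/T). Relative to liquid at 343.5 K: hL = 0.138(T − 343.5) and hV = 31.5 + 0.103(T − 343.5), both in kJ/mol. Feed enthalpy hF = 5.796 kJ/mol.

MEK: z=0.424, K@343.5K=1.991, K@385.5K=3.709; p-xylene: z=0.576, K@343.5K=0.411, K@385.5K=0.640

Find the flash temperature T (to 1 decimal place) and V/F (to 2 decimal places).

Adiabatic flash: solve Rachford–Rice at each trial T, then check hF = ψ·hV(T) + (1−ψ)·hL(T).
  T = 343.5 K: K = (1.991, 0.411), RR gives ψ = 0.139, H_out = 4.367 kJ/mol
  T = 385.5 K: K = (3.709, 0.640), RR gives ψ = 0.965, H_out = 34.780 kJ/mol
  T = 364.5 K: K = (2.767, 0.519), RR gives ψ = 0.556, H_out = 20.012 kJ/mol
  T = 354.0 K: K = (2.358, 0.464), RR gives ψ = 0.367, H_out = 12.860 kJ/mol
  T = 348.8 K: K = (2.171, 0.437), RR gives ψ = 0.262, H_out = 8.925 kJ/mol
  T = 346.1 K: K = (2.078, 0.424), RR gives ψ = 0.202, H_out = 6.691 kJ/mol
  T = 344.8 K: K = (2.034, 0.417), RR gives ψ = 0.171, H_out = 5.553 kJ/mol
Linear interpolation between T = 344.8 (H_out = 5.553) and T = 346.1 (H_out = 6.691) on hF = 5.796 gives T ≈ 345.1 K, at which ψ = 0.18.

T = 345.1 K, V/F = 0.18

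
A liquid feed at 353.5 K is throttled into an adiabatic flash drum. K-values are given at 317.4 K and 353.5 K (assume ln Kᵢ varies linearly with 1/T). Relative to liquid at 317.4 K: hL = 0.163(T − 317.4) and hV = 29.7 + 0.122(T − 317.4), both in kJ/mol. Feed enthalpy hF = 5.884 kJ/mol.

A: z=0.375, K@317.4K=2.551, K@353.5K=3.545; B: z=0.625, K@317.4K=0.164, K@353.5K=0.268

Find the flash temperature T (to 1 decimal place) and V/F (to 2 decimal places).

T = 329.6 K, V/F = 0.13

Adiabatic flash: solve Rachford–Rice at each trial T, then check hF = ψ·hV(T) + (1−ψ)·hL(T).
  T = 317.4 K: K = (2.551, 0.164), RR gives ψ = 0.046, H_out = 1.354 kJ/mol
  T = 353.5 K: K = (3.545, 0.268), RR gives ψ = 0.267, H_out = 13.411 kJ/mol
  T = 335.4 K: K = (3.033, 0.212), RR gives ψ = 0.169, H_out = 7.816 kJ/mol
  T = 326.4 K: K = (2.788, 0.187), RR gives ψ = 0.112, H_out = 4.748 kJ/mol
  T = 330.9 K: K = (2.909, 0.200), RR gives ψ = 0.141, H_out = 6.315 kJ/mol
  T = 328.6 K: K = (2.847, 0.193), RR gives ψ = 0.126, H_out = 5.523 kJ/mol
Linear interpolation between T = 328.6 (H_out = 5.523) and T = 330.9 (H_out = 6.315) on hF = 5.884 gives T ≈ 329.6 K, at which ψ = 0.13.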